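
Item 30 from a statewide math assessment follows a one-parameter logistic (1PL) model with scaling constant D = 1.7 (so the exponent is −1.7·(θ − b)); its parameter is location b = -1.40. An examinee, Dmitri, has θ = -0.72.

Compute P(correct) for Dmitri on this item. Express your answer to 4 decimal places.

P(θ) = 1 / (1 + exp(−D·(θ − b)))
Exponent: 1.7 × (-0.72 − (-1.40)) = 1.1560
1/(1 + e^{-1.1560}) = 0.7606
P = 0.7606

0.7606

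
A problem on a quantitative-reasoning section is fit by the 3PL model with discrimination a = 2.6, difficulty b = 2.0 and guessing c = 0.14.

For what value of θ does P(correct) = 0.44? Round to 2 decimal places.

P(θ) = c + (1 − c) · 1 / (1 + exp(−a(θ − b)))
Remove guessing floor: (0.44 − 0.14)/(1 − 0.14) = 0.3488
logit = ln(0.3488/0.6512) = -0.6242
θ = b + logit/(a) = 2.0 + (-0.6242)/2.6000 = 1.7599

1.76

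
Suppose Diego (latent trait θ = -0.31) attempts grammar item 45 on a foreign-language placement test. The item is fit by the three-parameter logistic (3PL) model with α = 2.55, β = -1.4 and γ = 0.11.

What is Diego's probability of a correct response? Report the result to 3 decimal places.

P(θ) = γ + (1 − γ) · 1 / (1 + exp(−α(θ − β)))
Exponent: 2.55 × (-0.31 − (-1.4)) = 2.7795
1/(1 + e^{-2.7795}) = 0.9416
P = 0.11 + 0.89 × 0.9416 = 0.9480

0.948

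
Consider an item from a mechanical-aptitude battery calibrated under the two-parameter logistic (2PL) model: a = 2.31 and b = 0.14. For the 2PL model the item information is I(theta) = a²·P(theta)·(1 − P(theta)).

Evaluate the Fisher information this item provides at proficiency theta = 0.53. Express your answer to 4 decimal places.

1.0962

P = 1/(1+e^{-0.9009}) = 0.7111
P(1−P) = 0.7111 × 0.2889 = 0.2054
I = a² × P(1−P) = 2.31² × 0.2054 = 1.09615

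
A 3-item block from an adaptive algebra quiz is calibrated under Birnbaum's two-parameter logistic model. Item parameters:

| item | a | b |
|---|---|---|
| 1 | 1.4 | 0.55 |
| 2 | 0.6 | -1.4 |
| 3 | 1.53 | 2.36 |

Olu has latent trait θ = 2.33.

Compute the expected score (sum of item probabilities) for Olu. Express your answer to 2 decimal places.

P(θ) = 1 / (1 + exp(−a(θ − b)))
P_1 = 1/(1+e^{-2.4920}) = 0.9236
P_2 = 1/(1+e^{-2.2380}) = 0.9036
P_3 = 1/(1+e^{0.0459}) = 0.4885
E[score] = 0.9236 + 0.9036 + 0.4885 = 2.3157

2.32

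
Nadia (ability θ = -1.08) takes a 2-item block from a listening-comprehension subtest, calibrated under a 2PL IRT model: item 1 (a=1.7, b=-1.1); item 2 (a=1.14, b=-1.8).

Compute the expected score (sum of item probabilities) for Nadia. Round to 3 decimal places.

1.203

P(θ) = 1 / (1 + exp(−a(θ − b)))
P_1 = 1/(1+e^{-0.0340}) = 0.5085
P_2 = 1/(1+e^{-0.8208}) = 0.6944
E[score] = 0.5085 + 0.6944 = 1.2029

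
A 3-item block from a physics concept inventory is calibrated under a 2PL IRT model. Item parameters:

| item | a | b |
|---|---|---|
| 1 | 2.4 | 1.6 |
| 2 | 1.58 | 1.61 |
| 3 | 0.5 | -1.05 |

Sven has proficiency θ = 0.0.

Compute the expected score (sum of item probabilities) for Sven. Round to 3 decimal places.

P(θ) = 1 / (1 + exp(−a(θ − b)))
P_1 = 1/(1+e^{3.8400}) = 0.0210
P_2 = 1/(1+e^{2.5438}) = 0.0728
P_3 = 1/(1+e^{-0.5250}) = 0.6283
E[score] = 0.0210 + 0.0728 + 0.6283 = 0.7222

0.722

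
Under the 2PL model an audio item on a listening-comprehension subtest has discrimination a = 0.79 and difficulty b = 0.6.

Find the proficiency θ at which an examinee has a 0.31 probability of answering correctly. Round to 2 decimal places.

-0.41

P(θ) = 1 / (1 + exp(−a(θ − b)))
logit = ln(0.3100/0.6900) = -0.8001
θ = b + logit/(a) = 0.6 + (-0.8001)/0.7900 = -0.4128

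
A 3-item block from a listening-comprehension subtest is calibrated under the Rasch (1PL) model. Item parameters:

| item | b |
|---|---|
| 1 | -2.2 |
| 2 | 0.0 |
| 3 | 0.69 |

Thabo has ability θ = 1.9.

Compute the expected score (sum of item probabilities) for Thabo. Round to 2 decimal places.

P(θ) = 1 / (1 + exp(−(θ − b)))
P_1 = 1/(1+e^{-4.1000}) = 0.9837
P_2 = 1/(1+e^{-1.9000}) = 0.8699
P_3 = 1/(1+e^{-1.2100}) = 0.7703
E[score] = 0.9837 + 0.8699 + 0.7703 = 2.6239

2.62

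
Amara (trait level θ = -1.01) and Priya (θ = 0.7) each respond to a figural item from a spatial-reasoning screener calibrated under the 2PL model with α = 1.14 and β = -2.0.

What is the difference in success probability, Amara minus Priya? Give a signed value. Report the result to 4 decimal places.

-0.2004

P(θ) = 1 / (1 + exp(−α(θ − β)))
P(Amara) = 0.7556  [exponent 1.1286]
P(Priya) = 0.9560  [exponent 3.0780]
Difference = 0.7556 − 0.9560 = -0.2004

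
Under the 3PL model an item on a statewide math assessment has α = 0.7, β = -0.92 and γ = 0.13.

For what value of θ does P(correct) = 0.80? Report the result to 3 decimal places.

0.807

P(θ) = γ + (1 − γ) · 1 / (1 + exp(−α(θ − β)))
Remove guessing floor: (0.80 − 0.13)/(1 − 0.13) = 0.7701
logit = ln(0.7701/0.2299) = 1.2090
θ = β + logit/(α) = -0.92 + 1.2090/0.7000 = 0.8071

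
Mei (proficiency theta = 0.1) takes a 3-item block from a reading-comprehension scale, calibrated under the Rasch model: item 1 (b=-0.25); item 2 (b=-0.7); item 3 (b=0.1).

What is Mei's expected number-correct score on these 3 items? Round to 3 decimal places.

P(theta) = 1 / (1 + exp(−(theta − b)))
P_1 = 1/(1+e^{-0.3500}) = 0.5866
P_2 = 1/(1+e^{-0.8000}) = 0.6900
P_3 = 1/(1+e^{0.0000}) = 0.5000
E[score] = 0.5866 + 0.6900 + 0.5000 = 1.7766

1.777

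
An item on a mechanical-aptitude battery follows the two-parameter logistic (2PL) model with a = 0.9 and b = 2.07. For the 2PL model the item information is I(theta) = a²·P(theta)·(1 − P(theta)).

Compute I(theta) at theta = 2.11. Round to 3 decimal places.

0.202

P = 1/(1+e^{-0.0360}) = 0.5090
P(1−P) = 0.5090 × 0.4910 = 0.2499
I = a² × P(1−P) = 0.9² × 0.2499 = 0.20243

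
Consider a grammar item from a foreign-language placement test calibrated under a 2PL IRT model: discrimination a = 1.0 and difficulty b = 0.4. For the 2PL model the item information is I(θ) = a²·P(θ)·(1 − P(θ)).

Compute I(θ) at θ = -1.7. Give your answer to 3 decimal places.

0.097

P = 1/(1+e^{2.1000}) = 0.1091
P(1−P) = 0.1091 × 0.8909 = 0.0972
I = a² × P(1−P) = 1.0² × 0.0972 = 0.09719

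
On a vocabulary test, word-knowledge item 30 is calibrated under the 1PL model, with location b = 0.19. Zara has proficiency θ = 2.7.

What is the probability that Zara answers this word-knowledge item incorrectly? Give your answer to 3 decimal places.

0.075

P(θ) = 1 / (1 + exp(−(θ − b)))
Exponent: (2.7 − 0.19) = 2.5100
1/(1 + e^{-2.5100}) = 0.9248
P = 0.9248
P(incorrect) = 1 − 0.9248 = 0.0752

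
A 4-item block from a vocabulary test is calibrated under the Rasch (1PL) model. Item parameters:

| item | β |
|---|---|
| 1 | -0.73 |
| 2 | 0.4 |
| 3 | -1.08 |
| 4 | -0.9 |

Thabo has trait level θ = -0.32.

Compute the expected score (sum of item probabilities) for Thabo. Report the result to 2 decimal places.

P(θ) = 1 / (1 + exp(−(θ − β)))
P_1 = 1/(1+e^{-0.4100}) = 0.6011
P_2 = 1/(1+e^{0.7200}) = 0.3274
P_3 = 1/(1+e^{-0.7600}) = 0.6814
P_4 = 1/(1+e^{-0.5800}) = 0.6411
E[score] = 0.6011 + 0.3274 + 0.6814 + 0.6411 = 2.2509

2.25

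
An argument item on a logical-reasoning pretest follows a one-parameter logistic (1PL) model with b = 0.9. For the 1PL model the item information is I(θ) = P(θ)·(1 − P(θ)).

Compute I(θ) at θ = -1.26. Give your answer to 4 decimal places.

0.0927

P = 1/(1+e^{2.1600}) = 0.1034
P(1−P) = 0.1034 × 0.8966 = 0.0927
I = P(1−P) = 0.09271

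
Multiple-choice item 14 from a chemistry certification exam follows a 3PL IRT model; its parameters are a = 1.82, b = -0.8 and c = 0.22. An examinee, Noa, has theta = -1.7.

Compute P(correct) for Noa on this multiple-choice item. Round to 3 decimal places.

0.347

P(theta) = c + (1 − c) · 1 / (1 + exp(−a(theta − b)))
Exponent: 1.82 × (-1.7 − (-0.8)) = -1.6380
1/(1 + e^{1.6380}) = 0.1627
P = 0.22 + 0.78 × 0.1627 = 0.3469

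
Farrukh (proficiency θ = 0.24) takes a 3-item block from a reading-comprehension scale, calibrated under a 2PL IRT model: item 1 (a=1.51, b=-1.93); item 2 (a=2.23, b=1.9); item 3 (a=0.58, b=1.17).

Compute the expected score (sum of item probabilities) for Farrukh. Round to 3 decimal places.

1.356

P(θ) = 1 / (1 + exp(−a(θ − b)))
P_1 = 1/(1+e^{-3.2767}) = 0.9636
P_2 = 1/(1+e^{3.7018}) = 0.0241
P_3 = 1/(1+e^{0.5394}) = 0.3683
E[score] = 0.9636 + 0.0241 + 0.3683 = 1.3560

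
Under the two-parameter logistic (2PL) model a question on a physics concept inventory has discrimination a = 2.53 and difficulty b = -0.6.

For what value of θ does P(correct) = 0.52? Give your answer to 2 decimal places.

-0.57

P(θ) = 1 / (1 + exp(−a(θ − b)))
logit = ln(0.5200/0.4800) = 0.0800
θ = b + logit/(a) = -0.6 + 0.0800/2.5300 = -0.5684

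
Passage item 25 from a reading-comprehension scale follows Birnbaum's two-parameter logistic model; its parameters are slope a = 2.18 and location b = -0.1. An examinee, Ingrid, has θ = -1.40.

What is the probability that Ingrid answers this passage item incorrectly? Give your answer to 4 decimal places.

0.9445

P(θ) = 1 / (1 + exp(−a(θ − b)))
Exponent: 2.18 × (-1.40 − (-0.1)) = -2.8340
1/(1 + e^{2.8340}) = 0.0555
P(incorrect) = 1 − 0.0555 = 0.9445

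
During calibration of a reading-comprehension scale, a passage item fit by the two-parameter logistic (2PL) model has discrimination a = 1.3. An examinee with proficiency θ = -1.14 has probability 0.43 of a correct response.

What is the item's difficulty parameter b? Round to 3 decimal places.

P(θ) = 1 / (1 + exp(−a(θ − b)))
logit(0.43) = ln(0.43/0.57) = -0.2819
b = θ − logit/(a) = -1.14 − (-0.2819)/1.3000 = -0.9232

-0.923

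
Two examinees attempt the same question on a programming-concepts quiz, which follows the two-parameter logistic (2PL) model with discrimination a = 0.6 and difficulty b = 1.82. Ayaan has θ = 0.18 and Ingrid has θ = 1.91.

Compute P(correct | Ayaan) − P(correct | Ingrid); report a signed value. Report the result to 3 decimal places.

P(θ) = 1 / (1 + exp(−a(θ − b)))
P(Ayaan) = 0.2721  [exponent -0.9840]
P(Ingrid) = 0.5135  [exponent 0.0540]
Difference = 0.2721 − 0.5135 = -0.2414

-0.241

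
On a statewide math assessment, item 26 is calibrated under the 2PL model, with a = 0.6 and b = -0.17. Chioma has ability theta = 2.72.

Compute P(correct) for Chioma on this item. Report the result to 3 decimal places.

0.850

P(theta) = 1 / (1 + exp(−a(theta − b)))
Exponent: 0.6 × (2.72 − (-0.17)) = 1.7340
1/(1 + e^{-1.7340}) = 0.8499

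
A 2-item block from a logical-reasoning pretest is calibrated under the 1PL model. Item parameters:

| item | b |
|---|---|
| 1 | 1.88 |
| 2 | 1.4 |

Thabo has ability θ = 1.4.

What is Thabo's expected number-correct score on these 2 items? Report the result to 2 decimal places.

0.88

P(θ) = 1 / (1 + exp(−(θ − b)))
P_1 = 1/(1+e^{0.4800}) = 0.3823
P_2 = 1/(1+e^{0.0000}) = 0.5000
E[score] = 0.3823 + 0.5000 = 0.8823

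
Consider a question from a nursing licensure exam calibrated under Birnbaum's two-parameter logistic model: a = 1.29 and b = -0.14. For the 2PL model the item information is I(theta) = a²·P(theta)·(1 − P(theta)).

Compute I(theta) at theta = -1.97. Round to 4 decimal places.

0.1311

P = 1/(1+e^{2.3607}) = 0.0862
P(1−P) = 0.0862 × 0.9138 = 0.0788
I = a² × P(1−P) = 1.29² × 0.0788 = 0.13111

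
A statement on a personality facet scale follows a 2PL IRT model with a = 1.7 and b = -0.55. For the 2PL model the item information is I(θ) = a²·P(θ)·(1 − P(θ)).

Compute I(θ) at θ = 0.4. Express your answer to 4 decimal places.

0.3999

P = 1/(1+e^{-1.6150}) = 0.8341
P(1−P) = 0.8341 × 0.1659 = 0.1384
I = a² × P(1−P) = 1.7² × 0.1384 = 0.39990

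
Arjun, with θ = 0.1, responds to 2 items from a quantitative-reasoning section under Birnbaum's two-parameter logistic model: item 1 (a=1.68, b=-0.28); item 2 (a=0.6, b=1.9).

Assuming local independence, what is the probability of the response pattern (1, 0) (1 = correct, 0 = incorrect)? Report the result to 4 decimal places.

P(θ) = 1 / (1 + exp(−a(θ − b)))
P_1 = 1/(1+e^{-0.6384}) = 0.6544
P_2 = 1/(1+e^{1.0800}) = 0.2535
L = P_1 × (1−P_2) = 0.6544 × 0.7465 = 0.48850

0.4885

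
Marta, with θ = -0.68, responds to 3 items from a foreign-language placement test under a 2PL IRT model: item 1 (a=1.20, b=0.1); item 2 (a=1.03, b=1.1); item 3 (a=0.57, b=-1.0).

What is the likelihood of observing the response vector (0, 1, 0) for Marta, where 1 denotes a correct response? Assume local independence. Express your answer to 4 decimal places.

0.0450

P(θ) = 1 / (1 + exp(−a(θ − b)))
P_1 = 1/(1+e^{0.9360}) = 0.2817
P_2 = 1/(1+e^{1.8334}) = 0.1378
P_3 = 1/(1+e^{-0.1824}) = 0.5455
L = (1−P_1) × P_2 × (1−P_3) = 0.7183 × 0.1378 × 0.4545 = 0.04500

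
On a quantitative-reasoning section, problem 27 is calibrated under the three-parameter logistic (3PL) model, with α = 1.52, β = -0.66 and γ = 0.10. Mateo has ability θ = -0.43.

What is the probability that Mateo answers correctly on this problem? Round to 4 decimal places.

P(θ) = γ + (1 − γ) · 1 / (1 + exp(−α(θ − β)))
Exponent: 1.52 × (-0.43 − (-0.66)) = 0.3496
1/(1 + e^{-0.3496}) = 0.5865
P = 0.10 + 0.90 × 0.5865 = 0.6279

0.6279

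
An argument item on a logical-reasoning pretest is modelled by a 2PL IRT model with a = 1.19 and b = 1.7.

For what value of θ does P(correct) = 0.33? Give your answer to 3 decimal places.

1.105

P(θ) = 1 / (1 + exp(−a(θ − b)))
logit = ln(0.3300/0.6700) = -0.7082
θ = b + logit/(a) = 1.7 + (-0.7082)/1.1900 = 1.1049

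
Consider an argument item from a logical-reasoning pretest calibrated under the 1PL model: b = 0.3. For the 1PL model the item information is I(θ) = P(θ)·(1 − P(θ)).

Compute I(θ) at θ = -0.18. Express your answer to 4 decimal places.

0.2361

P = 1/(1+e^{0.4800}) = 0.3823
P(1−P) = 0.3823 × 0.6177 = 0.2361
I = P(1−P) = 0.23614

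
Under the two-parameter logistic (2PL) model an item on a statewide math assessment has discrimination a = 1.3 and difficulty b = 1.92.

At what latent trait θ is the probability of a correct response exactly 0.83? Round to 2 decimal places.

P(θ) = 1 / (1 + exp(−a(θ − b)))
logit = ln(0.8300/0.1700) = 1.5856
θ = b + logit/(a) = 1.92 + 1.5856/1.3000 = 3.1397

3.14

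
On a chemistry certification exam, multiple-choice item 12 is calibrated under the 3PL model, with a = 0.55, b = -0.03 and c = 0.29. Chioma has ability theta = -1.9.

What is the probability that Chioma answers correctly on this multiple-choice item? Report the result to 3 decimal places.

P(theta) = c + (1 − c) · 1 / (1 + exp(−a(theta − b)))
Exponent: 0.55 × (-1.9 − (-0.03)) = -1.0285
1/(1 + e^{1.0285}) = 0.2634
P = 0.29 + 0.71 × 0.2634 = 0.4770

0.477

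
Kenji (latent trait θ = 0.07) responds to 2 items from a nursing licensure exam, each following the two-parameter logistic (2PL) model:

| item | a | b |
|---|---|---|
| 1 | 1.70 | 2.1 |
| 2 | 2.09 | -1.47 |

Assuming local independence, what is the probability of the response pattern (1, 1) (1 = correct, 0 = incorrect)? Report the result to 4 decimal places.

P(θ) = 1 / (1 + exp(−a(θ − b)))
P_1 = 1/(1+e^{3.4510}) = 0.0307
P_2 = 1/(1+e^{-3.2186}) = 0.9615
L = P_1 × P_2 = 0.0307 × 0.9615 = 0.02956

0.0296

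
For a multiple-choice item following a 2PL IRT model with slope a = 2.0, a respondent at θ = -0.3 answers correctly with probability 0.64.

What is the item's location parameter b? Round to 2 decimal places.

P(θ) = 1 / (1 + exp(−a(θ − b)))
logit(0.64) = ln(0.64/0.36) = 0.5754
b = θ − logit/(a) = -0.3 − 0.5754/2.0000 = -0.5877

-0.59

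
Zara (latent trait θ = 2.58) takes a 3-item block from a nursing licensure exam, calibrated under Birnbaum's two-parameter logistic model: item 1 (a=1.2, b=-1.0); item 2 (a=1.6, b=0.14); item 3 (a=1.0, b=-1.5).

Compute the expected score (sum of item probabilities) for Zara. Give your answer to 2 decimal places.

P(θ) = 1 / (1 + exp(−a(θ − b)))
P_1 = 1/(1+e^{-4.2960}) = 0.9866
P_2 = 1/(1+e^{-3.9040}) = 0.9802
P_3 = 1/(1+e^{-4.0800}) = 0.9834
E[score] = 0.9866 + 0.9802 + 0.9834 = 2.9502

2.95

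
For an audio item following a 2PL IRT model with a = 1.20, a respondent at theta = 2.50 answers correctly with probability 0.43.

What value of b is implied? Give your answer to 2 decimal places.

2.73

P(theta) = 1 / (1 + exp(−a(theta − b)))
logit(0.43) = ln(0.43/0.57) = -0.2819
b = theta − logit/(a) = 2.50 − (-0.2819)/1.2000 = 2.7349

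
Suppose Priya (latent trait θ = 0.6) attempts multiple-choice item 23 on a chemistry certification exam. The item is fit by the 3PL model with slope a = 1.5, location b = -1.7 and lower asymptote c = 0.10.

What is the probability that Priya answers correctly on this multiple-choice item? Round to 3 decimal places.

0.972

P(θ) = c + (1 − c) · 1 / (1 + exp(−a(θ − b)))
Exponent: 1.5 × (0.6 − (-1.7)) = 3.4500
1/(1 + e^{-3.4500}) = 0.9692
P = 0.10 + 0.90 × 0.9692 = 0.9723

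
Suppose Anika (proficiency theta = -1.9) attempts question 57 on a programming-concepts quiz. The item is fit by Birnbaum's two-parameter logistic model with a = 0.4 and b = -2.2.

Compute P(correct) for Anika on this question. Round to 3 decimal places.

P(theta) = 1 / (1 + exp(−a(theta − b)))
Exponent: 0.4 × (-1.9 − (-2.2)) = 0.1200
1/(1 + e^{-0.1200}) = 0.5300

0.530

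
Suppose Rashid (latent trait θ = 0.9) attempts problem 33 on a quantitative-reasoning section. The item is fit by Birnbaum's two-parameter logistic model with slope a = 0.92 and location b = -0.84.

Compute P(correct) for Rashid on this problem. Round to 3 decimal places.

0.832

P(θ) = 1 / (1 + exp(−a(θ − b)))
Exponent: 0.92 × (0.9 − (-0.84)) = 1.6008
1/(1 + e^{-1.6008}) = 0.8321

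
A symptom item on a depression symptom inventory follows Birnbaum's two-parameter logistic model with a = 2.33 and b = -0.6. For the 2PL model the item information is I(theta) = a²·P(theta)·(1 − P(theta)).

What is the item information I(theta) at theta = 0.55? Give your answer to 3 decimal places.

P = 1/(1+e^{-2.6795}) = 0.9358
P(1−P) = 0.9358 × 0.0642 = 0.0601
I = a² × P(1−P) = 2.33² × 0.0601 = 0.32613

0.326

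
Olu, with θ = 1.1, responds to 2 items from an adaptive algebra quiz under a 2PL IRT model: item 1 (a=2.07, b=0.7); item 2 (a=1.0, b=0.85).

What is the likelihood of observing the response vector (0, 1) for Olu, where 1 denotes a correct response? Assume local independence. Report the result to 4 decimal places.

P(θ) = 1 / (1 + exp(−a(θ − b)))
P_1 = 1/(1+e^{-0.8280}) = 0.6959
P_2 = 1/(1+e^{-0.2500}) = 0.5622
L = (1−P_1) × P_2 = 0.3041 × 0.5622 = 0.17094

0.1709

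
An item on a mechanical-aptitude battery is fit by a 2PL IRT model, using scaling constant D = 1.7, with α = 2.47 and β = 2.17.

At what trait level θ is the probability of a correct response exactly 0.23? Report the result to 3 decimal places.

1.882

P(θ) = 1 / (1 + exp(−D·α(θ − β)))
logit = ln(0.2300/0.7700) = -1.2083
θ = β + logit/(1.7·α) = 2.17 + (-1.2083)/4.1990 = 1.8822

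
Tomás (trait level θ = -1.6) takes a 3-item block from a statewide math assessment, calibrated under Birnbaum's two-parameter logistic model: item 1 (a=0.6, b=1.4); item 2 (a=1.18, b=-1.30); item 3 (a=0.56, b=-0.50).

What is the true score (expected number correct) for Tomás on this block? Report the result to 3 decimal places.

0.905

P(θ) = 1 / (1 + exp(−a(θ − b)))
P_1 = 1/(1+e^{1.8000}) = 0.1419
P_2 = 1/(1+e^{0.3540}) = 0.4124
P_3 = 1/(1+e^{0.6160}) = 0.3507
E[score] = 0.1419 + 0.4124 + 0.3507 = 0.9050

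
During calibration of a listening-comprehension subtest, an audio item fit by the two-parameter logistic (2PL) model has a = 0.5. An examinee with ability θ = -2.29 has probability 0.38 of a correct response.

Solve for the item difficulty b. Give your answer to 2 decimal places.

-1.31

P(θ) = 1 / (1 + exp(−a(θ − b)))
logit(0.38) = ln(0.38/0.62) = -0.4895
b = θ − logit/(a) = -2.29 − (-0.4895)/0.5000 = -1.3109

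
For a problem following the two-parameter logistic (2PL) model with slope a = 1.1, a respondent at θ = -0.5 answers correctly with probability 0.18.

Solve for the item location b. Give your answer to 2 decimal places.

0.88

P(θ) = 1 / (1 + exp(−a(θ − b)))
logit(0.18) = ln(0.18/0.82) = -1.5163
b = θ − logit/(a) = -0.5 − (-1.5163)/1.1000 = 0.8785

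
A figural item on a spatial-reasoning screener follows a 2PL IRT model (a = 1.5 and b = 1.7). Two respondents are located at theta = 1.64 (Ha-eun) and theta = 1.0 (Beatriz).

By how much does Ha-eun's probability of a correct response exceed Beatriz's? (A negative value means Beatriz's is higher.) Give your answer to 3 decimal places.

0.218

P(theta) = 1 / (1 + exp(−a(theta − b)))
P(Ha-eun) = 0.4775  [exponent -0.0900]
P(Beatriz) = 0.2592  [exponent -1.0500]
Difference = 0.4775 − 0.2592 = 0.2183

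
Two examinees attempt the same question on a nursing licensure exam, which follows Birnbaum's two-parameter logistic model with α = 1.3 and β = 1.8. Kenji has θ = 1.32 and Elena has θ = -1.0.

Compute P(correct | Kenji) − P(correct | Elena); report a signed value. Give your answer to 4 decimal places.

P(θ) = 1 / (1 + exp(−α(θ − β)))
P(Kenji) = 0.3489  [exponent -0.6240]
P(Elena) = 0.0256  [exponent -3.6400]
Difference = 0.3489 − 0.0256 = 0.3233

0.3233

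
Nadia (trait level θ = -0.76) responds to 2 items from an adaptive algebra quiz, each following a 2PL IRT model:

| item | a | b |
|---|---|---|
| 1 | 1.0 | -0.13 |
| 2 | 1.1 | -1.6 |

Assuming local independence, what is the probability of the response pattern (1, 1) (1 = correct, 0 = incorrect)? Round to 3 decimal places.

0.249

P(θ) = 1 / (1 + exp(−a(θ − b)))
P_1 = 1/(1+e^{0.6300}) = 0.3475
P_2 = 1/(1+e^{-0.9240}) = 0.7159
L = P_1 × P_2 = 0.3475 × 0.7159 = 0.24877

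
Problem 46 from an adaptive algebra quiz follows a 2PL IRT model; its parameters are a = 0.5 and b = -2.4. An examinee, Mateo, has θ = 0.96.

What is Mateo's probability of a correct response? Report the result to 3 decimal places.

P(θ) = 1 / (1 + exp(−a(θ − b)))
Exponent: 0.5 × (0.96 − (-2.4)) = 1.6800
1/(1 + e^{-1.6800}) = 0.8429

0.843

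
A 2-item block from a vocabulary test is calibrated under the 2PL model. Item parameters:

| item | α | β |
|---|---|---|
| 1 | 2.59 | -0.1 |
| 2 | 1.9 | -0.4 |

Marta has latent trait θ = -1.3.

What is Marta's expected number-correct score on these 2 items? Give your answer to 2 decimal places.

0.20

P(θ) = 1 / (1 + exp(−α(θ − β)))
P_1 = 1/(1+e^{3.1080}) = 0.0428
P_2 = 1/(1+e^{1.7100}) = 0.1532
E[score] = 0.0428 + 0.1532 = 0.1959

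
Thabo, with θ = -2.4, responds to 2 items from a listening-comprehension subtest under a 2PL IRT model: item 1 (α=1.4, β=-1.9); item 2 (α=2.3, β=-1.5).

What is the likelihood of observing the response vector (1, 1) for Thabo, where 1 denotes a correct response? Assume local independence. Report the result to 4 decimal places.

P(θ) = 1 / (1 + exp(−α(θ − β)))
P_1 = 1/(1+e^{0.7000}) = 0.3318
P_2 = 1/(1+e^{2.0700}) = 0.1120
L = P_1 × P_2 = 0.3318 × 0.1120 = 0.03718

0.0372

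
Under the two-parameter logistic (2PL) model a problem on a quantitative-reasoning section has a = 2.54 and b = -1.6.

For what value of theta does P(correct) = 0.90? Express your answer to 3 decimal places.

P(theta) = 1 / (1 + exp(−a(theta − b)))
logit = ln(0.9000/0.1000) = 2.1972
theta = b + logit/(a) = -1.6 + 2.1972/2.5400 = -0.7350

-0.735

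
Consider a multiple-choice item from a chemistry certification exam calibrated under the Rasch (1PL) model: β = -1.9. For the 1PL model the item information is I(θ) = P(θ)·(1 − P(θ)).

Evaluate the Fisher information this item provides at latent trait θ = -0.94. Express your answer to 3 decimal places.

P = 1/(1+e^{-0.9600}) = 0.7231
P(1−P) = 0.7231 × 0.2769 = 0.2002
I = P(1−P) = 0.20022

0.200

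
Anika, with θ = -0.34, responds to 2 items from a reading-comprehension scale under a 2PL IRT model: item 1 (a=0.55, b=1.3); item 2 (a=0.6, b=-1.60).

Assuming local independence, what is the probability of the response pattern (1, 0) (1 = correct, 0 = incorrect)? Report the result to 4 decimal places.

0.0922

P(θ) = 1 / (1 + exp(−a(θ − b)))
P_1 = 1/(1+e^{0.9020}) = 0.2886
P_2 = 1/(1+e^{-0.7560}) = 0.6805
L = P_1 × (1−P_2) = 0.2886 × 0.3195 = 0.09222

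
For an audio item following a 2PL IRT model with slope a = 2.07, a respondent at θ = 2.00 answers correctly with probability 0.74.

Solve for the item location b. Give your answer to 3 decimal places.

1.495

P(θ) = 1 / (1 + exp(−a(θ − b)))
logit(0.74) = ln(0.74/0.26) = 1.0460
b = θ − logit/(a) = 2.00 − 1.0460/2.0700 = 1.4947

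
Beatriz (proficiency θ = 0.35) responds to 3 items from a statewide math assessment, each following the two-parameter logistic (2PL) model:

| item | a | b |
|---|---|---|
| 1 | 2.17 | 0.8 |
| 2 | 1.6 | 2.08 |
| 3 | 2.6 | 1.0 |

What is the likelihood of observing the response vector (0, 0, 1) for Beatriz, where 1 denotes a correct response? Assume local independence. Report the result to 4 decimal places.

0.1065

P(θ) = 1 / (1 + exp(−a(θ − b)))
P_1 = 1/(1+e^{0.9765}) = 0.2736
P_2 = 1/(1+e^{2.7680}) = 0.0591
P_3 = 1/(1+e^{1.6900}) = 0.1558
L = (1−P_1) × (1−P_2) × P_3 = 0.7264 × 0.9409 × 0.1558 = 0.10647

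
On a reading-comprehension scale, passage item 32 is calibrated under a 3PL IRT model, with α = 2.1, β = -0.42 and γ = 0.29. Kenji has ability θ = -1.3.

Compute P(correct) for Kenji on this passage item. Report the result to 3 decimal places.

0.387

P(θ) = γ + (1 − γ) · 1 / (1 + exp(−α(θ − β)))
Exponent: 2.1 × (-1.3 − (-0.42)) = -1.8480
1/(1 + e^{1.8480}) = 0.1361
P = 0.29 + 0.71 × 0.1361 = 0.3866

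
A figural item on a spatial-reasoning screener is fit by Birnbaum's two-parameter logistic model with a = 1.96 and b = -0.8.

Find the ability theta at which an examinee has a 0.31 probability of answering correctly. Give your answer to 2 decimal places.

P(theta) = 1 / (1 + exp(−a(theta − b)))
logit = ln(0.3100/0.6900) = -0.8001
theta = b + logit/(a) = -0.8 + (-0.8001)/1.9600 = -1.2082

-1.21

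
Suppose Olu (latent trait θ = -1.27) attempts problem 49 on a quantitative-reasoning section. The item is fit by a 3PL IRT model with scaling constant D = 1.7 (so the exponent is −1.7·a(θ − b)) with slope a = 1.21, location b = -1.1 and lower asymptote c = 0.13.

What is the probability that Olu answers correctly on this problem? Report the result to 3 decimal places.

0.490

P(θ) = c + (1 − c) · 1 / (1 + exp(−D·a(θ − b)))
Exponent: 1.7 × 1.21 × (-1.27 − (-1.1)) = -0.3497
1/(1 + e^{0.3497}) = 0.4135
P = 0.13 + 0.87 × 0.4135 = 0.4897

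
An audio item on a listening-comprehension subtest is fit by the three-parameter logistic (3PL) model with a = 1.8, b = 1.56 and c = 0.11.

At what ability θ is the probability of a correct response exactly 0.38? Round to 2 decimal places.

1.10

P(θ) = c + (1 − c) · 1 / (1 + exp(−a(θ − b)))
Remove guessing floor: (0.38 − 0.11)/(1 − 0.11) = 0.3034
logit = ln(0.3034/0.6966) = -0.8313
θ = b + logit/(a) = 1.56 + (-0.8313)/1.8000 = 1.0982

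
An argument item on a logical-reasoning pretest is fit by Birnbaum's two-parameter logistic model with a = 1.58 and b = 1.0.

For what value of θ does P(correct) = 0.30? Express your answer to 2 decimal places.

P(θ) = 1 / (1 + exp(−a(θ − b)))
logit = ln(0.3000/0.7000) = -0.8473
θ = b + logit/(a) = 1.0 + (-0.8473)/1.5800 = 0.4637

0.46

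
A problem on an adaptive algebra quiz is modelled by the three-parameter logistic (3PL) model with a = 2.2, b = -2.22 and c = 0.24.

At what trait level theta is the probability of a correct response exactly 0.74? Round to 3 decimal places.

P(theta) = c + (1 − c) · 1 / (1 + exp(−a(theta − b)))
Remove guessing floor: (0.74 − 0.24)/(1 − 0.24) = 0.6579
logit = ln(0.6579/0.3421) = 0.6539
theta = b + logit/(a) = -2.22 + 0.6539/2.2000 = -1.9228

-1.923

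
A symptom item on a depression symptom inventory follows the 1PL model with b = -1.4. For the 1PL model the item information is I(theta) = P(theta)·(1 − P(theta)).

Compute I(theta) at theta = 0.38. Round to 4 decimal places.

P = 1/(1+e^{-1.7800}) = 0.8557
P(1−P) = 0.8557 × 0.1443 = 0.1235
I = P(1−P) = 0.12348

0.1235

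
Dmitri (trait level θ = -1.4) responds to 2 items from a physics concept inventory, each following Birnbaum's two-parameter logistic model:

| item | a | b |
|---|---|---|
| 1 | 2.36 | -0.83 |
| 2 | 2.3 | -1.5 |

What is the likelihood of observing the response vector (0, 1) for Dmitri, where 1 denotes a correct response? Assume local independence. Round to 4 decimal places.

P(θ) = 1 / (1 + exp(−a(θ − b)))
P_1 = 1/(1+e^{1.3452}) = 0.2067
P_2 = 1/(1+e^{-0.2300}) = 0.5572
L = (1−P_1) × P_2 = 0.7933 × 0.5572 = 0.44209

0.4421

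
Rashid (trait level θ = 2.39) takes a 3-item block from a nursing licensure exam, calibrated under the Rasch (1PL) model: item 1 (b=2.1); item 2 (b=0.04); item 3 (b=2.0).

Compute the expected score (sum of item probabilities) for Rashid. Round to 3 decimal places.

P(θ) = 1 / (1 + exp(−(θ − b)))
P_1 = 1/(1+e^{-0.2900}) = 0.5720
P_2 = 1/(1+e^{-2.3500}) = 0.9129
P_3 = 1/(1+e^{-0.3900}) = 0.5963
E[score] = 0.5720 + 0.9129 + 0.5963 = 2.0812

2.081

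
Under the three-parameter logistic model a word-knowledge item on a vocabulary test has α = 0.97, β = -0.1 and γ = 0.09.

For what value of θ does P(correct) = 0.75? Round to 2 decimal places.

0.90

P(θ) = γ + (1 − γ) · 1 / (1 + exp(−α(θ − β)))
Remove guessing floor: (0.75 − 0.09)/(1 − 0.09) = 0.7253
logit = ln(0.7253/0.2747) = 0.9708
θ = β + logit/(α) = -0.1 + 0.9708/0.9700 = 0.9008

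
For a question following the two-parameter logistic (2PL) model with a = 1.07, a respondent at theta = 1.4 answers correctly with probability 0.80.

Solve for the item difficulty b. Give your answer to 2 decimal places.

P(theta) = 1 / (1 + exp(−a(theta − b)))
logit(0.80) = ln(0.80/0.20) = 1.3863
b = theta − logit/(a) = 1.4 − 1.3863/1.0700 = 0.1044

0.10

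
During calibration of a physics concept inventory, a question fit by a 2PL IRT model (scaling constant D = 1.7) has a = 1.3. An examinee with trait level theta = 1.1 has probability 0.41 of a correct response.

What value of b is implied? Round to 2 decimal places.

1.26

P(theta) = 1 / (1 + exp(−D·a(theta − b)))
logit(0.41) = ln(0.41/0.59) = -0.3640
b = theta − logit/(1.7·a) = 1.1 − (-0.3640)/2.2100 = 1.2647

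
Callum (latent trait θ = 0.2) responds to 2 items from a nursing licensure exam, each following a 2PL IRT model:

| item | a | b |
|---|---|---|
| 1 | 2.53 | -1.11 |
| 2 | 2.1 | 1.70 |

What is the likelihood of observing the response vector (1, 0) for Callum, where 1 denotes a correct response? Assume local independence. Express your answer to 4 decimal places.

0.9253

P(θ) = 1 / (1 + exp(−a(θ − b)))
P_1 = 1/(1+e^{-3.3143}) = 0.9649
P_2 = 1/(1+e^{3.1500}) = 0.0411
L = P_1 × (1−P_2) = 0.9649 × 0.9589 = 0.92527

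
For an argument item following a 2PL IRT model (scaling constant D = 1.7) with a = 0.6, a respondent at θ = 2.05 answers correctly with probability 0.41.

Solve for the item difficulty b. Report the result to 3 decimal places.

2.407

P(θ) = 1 / (1 + exp(−D·a(θ − b)))
logit(0.41) = ln(0.41/0.59) = -0.3640
b = θ − logit/(1.7·a) = 2.05 − (-0.3640)/1.0200 = 2.4068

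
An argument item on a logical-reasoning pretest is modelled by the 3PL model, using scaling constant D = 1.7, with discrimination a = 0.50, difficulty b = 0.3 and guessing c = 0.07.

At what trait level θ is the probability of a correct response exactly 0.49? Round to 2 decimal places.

P(θ) = c + (1 − c) · 1 / (1 + exp(−D·a(θ − b)))
Remove guessing floor: (0.49 − 0.07)/(1 − 0.07) = 0.4516
logit = ln(0.4516/0.5484) = -0.1942
θ = b + logit/(1.7·a) = 0.3 + (-0.1942)/0.8500 = 0.0716

0.07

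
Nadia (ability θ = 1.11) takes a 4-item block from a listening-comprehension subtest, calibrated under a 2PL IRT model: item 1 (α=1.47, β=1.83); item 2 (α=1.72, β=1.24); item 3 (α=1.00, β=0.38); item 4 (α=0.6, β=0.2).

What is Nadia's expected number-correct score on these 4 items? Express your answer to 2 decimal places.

2.01

P(θ) = 1 / (1 + exp(−α(θ − β)))
P_1 = 1/(1+e^{1.0584}) = 0.2576
P_2 = 1/(1+e^{0.2236}) = 0.4443
P_3 = 1/(1+e^{-0.7300}) = 0.6748
P_4 = 1/(1+e^{-0.5460}) = 0.6332
E[score] = 0.2576 + 0.4443 + 0.6748 + 0.6332 = 2.0100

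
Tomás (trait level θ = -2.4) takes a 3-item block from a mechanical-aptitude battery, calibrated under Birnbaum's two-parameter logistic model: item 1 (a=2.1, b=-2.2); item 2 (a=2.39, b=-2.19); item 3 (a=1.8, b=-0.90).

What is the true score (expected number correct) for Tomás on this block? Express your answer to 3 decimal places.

P(θ) = 1 / (1 + exp(−a(θ − b)))
P_1 = 1/(1+e^{0.4200}) = 0.3965
P_2 = 1/(1+e^{0.5019}) = 0.3771
P_3 = 1/(1+e^{2.7000}) = 0.0630
E[score] = 0.3965 + 0.3771 + 0.0630 = 0.8366

0.837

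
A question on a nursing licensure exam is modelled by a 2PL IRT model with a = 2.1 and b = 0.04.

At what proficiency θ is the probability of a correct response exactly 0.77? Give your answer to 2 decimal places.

P(θ) = 1 / (1 + exp(−a(θ − b)))
logit = ln(0.7700/0.2300) = 1.2083
θ = b + logit/(a) = 0.04 + 1.2083/2.1000 = 0.6154

0.62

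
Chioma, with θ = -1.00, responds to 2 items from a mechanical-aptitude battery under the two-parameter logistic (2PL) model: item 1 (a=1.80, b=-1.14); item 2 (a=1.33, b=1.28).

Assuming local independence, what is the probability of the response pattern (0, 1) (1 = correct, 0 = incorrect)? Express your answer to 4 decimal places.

0.0201

P(θ) = 1 / (1 + exp(−a(θ − b)))
P_1 = 1/(1+e^{-0.2520}) = 0.5627
P_2 = 1/(1+e^{3.0324}) = 0.0460
L = (1−P_1) × P_2 = 0.4373 × 0.0460 = 0.02011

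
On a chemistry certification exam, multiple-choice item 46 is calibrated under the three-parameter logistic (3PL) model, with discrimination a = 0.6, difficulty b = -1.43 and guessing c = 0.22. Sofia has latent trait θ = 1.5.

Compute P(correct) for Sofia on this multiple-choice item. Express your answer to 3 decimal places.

0.885

P(θ) = c + (1 − c) · 1 / (1 + exp(−a(θ − b)))
Exponent: 0.6 × (1.5 − (-1.43)) = 1.7580
1/(1 + e^{-1.7580}) = 0.8530
P = 0.22 + 0.78 × 0.8530 = 0.8853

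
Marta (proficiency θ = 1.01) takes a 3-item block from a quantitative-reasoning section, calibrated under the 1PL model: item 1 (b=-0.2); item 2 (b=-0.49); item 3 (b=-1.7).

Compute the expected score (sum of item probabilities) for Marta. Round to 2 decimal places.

P(θ) = 1 / (1 + exp(−(θ − b)))
P_1 = 1/(1+e^{-1.2100}) = 0.7703
P_2 = 1/(1+e^{-1.5000}) = 0.8176
P_3 = 1/(1+e^{-2.7100}) = 0.9376
E[score] = 0.7703 + 0.8176 + 0.9376 = 2.5255

2.53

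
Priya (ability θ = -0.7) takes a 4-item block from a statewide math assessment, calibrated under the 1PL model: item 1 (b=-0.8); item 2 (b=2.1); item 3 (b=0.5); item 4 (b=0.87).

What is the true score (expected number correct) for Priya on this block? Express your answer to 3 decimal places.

P(θ) = 1 / (1 + exp(−(θ − b)))
P_1 = 1/(1+e^{-0.1000}) = 0.5250
P_2 = 1/(1+e^{2.8000}) = 0.0573
P_3 = 1/(1+e^{1.2000}) = 0.2315
P_4 = 1/(1+e^{1.5700}) = 0.1722
E[score] = 0.5250 + 0.0573 + 0.2315 + 0.1722 = 0.9860

0.986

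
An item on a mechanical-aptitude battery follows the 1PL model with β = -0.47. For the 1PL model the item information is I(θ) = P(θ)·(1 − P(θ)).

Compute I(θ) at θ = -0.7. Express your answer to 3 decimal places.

0.247

P = 1/(1+e^{0.2300}) = 0.4428
P(1−P) = 0.4428 × 0.5572 = 0.2467
I = P(1−P) = 0.24672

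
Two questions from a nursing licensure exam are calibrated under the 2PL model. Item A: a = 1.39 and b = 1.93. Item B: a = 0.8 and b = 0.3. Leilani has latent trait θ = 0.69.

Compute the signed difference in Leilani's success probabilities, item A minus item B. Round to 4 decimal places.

P(θ) = 1 / (1 + exp(−a(θ − b)))
P_A = 0.1514
P_B = 0.5774
P_A − P_B = -0.4260

-0.4260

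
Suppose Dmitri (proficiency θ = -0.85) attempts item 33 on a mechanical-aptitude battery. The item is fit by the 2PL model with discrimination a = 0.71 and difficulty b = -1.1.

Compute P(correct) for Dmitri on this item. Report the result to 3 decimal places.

0.544

P(θ) = 1 / (1 + exp(−a(θ − b)))
Exponent: 0.71 × (-0.85 − (-1.1)) = 0.1775
1/(1 + e^{-0.1775}) = 0.5443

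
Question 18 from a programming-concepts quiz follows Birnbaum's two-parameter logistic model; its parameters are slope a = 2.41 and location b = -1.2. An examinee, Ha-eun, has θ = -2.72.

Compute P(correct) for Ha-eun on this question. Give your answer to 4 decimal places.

P(θ) = 1 / (1 + exp(−a(θ − b)))
Exponent: 2.41 × (-2.72 − (-1.2)) = -3.6632
1/(1 + e^{3.6632}) = 0.0250

0.0250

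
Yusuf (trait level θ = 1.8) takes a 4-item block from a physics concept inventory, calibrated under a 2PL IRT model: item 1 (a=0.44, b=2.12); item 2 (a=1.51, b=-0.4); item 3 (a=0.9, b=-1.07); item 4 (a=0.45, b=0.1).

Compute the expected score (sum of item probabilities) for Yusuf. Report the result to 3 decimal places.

3.042

P(θ) = 1 / (1 + exp(−a(θ − b)))
P_1 = 1/(1+e^{0.1408}) = 0.4649
P_2 = 1/(1+e^{-3.3220}) = 0.9652
P_3 = 1/(1+e^{-2.5830}) = 0.9298
P_4 = 1/(1+e^{-0.7650}) = 0.6824
E[score] = 0.4649 + 0.9652 + 0.9298 + 0.6824 = 3.0422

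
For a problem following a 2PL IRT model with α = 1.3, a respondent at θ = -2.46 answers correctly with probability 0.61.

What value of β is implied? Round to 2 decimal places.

-2.80

P(θ) = 1 / (1 + exp(−α(θ − β)))
logit(0.61) = ln(0.61/0.39) = 0.4473
β = θ − logit/(α) = -2.46 − 0.4473/1.3000 = -2.8041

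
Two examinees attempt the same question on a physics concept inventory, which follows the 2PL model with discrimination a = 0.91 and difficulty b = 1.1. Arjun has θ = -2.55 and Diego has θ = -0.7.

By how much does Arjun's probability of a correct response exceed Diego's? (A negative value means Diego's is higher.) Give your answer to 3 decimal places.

-0.128

P(θ) = 1 / (1 + exp(−a(θ − b)))
P(Arjun) = 0.0348  [exponent -3.3215]
P(Diego) = 0.1627  [exponent -1.6380]
Difference = 0.0348 − 0.1627 = -0.1279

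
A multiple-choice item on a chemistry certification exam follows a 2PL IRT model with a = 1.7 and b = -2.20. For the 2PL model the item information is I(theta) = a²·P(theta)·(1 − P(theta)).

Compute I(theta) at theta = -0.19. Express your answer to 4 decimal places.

P = 1/(1+e^{-3.4170}) = 0.9682
P(1−P) = 0.9682 × 0.0318 = 0.0308
I = a² × P(1−P) = 1.7² × 0.0308 = 0.08889

0.0889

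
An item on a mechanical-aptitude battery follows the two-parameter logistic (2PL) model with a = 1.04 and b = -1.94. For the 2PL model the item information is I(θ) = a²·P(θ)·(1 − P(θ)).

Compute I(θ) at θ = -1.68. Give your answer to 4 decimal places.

0.2655

P = 1/(1+e^{-0.2704}) = 0.5672
P(1−P) = 0.5672 × 0.4328 = 0.2455
I = a² × P(1−P) = 1.04² × 0.2455 = 0.26552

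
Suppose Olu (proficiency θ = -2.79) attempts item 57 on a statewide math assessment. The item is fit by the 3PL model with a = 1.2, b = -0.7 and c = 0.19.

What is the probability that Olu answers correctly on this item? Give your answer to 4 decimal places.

P(θ) = c + (1 − c) · 1 / (1 + exp(−a(θ − b)))
Exponent: 1.2 × (-2.79 − (-0.7)) = -2.5080
1/(1 + e^{2.5080}) = 0.0753
P = 0.19 + 0.81 × 0.0753 = 0.2510

0.2510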